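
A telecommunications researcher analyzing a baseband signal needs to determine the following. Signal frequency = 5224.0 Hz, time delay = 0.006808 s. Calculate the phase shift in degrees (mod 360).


Phase shift from frequency and time delay:
phi = 360 * f * t_delay
    = 360 * 5224.0 * 0.006808
    = 12803.4 degrees
    mod 360 = 203.4 degrees

203.4 degrees


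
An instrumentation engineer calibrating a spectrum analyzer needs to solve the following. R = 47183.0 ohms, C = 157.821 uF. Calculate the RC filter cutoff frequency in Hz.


Cutoff frequency of a first-order RC filter:
fc = 1 / (2 * pi * R * C)
C = 157.821 uF = 0.000157821 F
fc = 1 / (2 * pi * 47183.0 * 0.000157821)
   = 1 / 46.787539854797
   = 0.021373 Hz

0.021373 Hz


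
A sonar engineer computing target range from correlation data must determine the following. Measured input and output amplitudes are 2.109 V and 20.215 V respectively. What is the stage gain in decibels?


Voltage gain in dB:
G = 20 * log10(Vout / Vin)
  = 20 * log10(20.215 / 2.109)
  = 20 * log10(9.585111)
  = 20 * 0.981597
  = 19.63 dB

19.63 dB


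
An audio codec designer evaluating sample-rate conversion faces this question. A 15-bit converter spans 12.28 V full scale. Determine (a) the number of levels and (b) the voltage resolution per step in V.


Step 1 — number of quantization levels:
L = 2^N = 2^15 = 32768

Step 2 — LSB step size:
delta = Vfs / L
      = 12.28 / 32768
      = 0.00037476 V

Levels = 32768; step size = 0.00037476 V


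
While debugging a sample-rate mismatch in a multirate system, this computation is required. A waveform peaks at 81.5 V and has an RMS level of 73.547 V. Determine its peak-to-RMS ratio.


Crest factor is the ratio of peak to RMS:
CF = V_peak / V_rms
   = 81.5 / 73.547
   = 1.1081

1.1081


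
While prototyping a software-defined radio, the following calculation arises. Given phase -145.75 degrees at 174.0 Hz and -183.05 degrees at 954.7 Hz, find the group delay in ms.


Group delay from phase difference:
tau = -d(phi)/d(omega)
d(phi) = -37.3 deg = -0.651008 rad
d(omega) = 2*pi*(954.7 - 174.0) = 4905.2828 rad/s
tau = -(-0.651008) / 4905.2828
    = 0.1327 ms

0.1327 ms


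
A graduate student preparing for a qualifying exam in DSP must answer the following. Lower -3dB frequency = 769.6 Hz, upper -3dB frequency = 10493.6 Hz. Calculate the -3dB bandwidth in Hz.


Bandwidth is the difference of -3dB frequencies:
BW = f_high - f_low
   = 10493.6 - 769.6
   = 9724.0 Hz

9724.0 Hz


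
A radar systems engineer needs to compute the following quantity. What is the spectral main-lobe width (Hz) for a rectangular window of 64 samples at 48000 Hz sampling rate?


Main lobe width for a rectangular window:
Width = 2 * fs / N
      = 2 * 48000 / 64
      = 96000 / 64
      = 1500.0 Hz

1500.0 Hz


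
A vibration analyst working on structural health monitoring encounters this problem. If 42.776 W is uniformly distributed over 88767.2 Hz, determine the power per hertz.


Power spectral density:
PSD = P / BW
    = 42.776 / 88767.2
    = 0.00048189 W/Hz

0.00048189 W/Hz


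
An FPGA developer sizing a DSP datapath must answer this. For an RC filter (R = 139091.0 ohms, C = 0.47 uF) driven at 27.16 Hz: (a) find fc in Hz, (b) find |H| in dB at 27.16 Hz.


Step 1 — cutoff frequency:
fc = 1 / (2*pi*R*C)
C = 0.47 uF = 4.7e-07 F
fc = 1 / (2*pi*139091.0*4.7e-07)
   = 2.43458 Hz

Step 2 — magnitude at f = 27.16 Hz:
|H(f)| = 1 / sqrt(1 + (f/fc)^2)
f/fc = 27.16 / 2.43458 = 11.155928
|H| = 1 / sqrt(1 + 124.45473) = 0.0892805
|H|_dB = 20*log10(0.0892805) = -20.98 dB

fc = 2.43458 Hz; |H(27.16 Hz)| = -20.98 dB


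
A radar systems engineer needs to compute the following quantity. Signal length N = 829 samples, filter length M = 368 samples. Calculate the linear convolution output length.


Linear convolution output length:
L = N + M - 1
  = 829 + 368 - 1
  = 1196 samples

1196


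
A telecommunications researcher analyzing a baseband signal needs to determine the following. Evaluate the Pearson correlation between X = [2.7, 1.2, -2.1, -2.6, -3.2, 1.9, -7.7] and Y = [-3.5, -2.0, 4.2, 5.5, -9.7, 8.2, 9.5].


Pearson correlation coefficient (population):
r = cov(X,Y) / (std(X) * std(Y))
Mean X = -1.4, Mean Y = 1.7429
Cov(X,Y) = -6.345714
Std(X) = 3.366219, Std(Y) = 6.485777
r = -0.2907

-0.2907


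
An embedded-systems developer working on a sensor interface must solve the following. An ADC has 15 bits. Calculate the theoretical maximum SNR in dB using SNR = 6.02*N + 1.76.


Theoretical SNR for a full-scale sinusoid:
SNR = 6.02 * N + 1.76
    = 6.02 * 15 + 1.76
    = 90.3 + 1.76
    = 92.06 dB

92.06 dB


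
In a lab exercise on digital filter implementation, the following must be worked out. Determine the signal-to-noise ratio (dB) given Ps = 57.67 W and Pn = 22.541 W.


SNR in decibels:
SNR = 10 * log10(Ps / Pn)
    = 10 * log10(57.67 / 22.541)
    = 10 * log10(2.5584)
    = 10 * 0.408
    = 4.08 dB

4.08 dB


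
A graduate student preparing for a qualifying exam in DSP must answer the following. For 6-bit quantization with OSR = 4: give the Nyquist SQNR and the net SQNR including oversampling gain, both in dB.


Step 1 — baseline SQNR at Nyquist:
SQNR_base = 6.02*N + 1.76
          = 6.02*6 + 1.76
          = 37.88 dB

Step 2 — oversampling processing gain:
G = 10*log10(OSR) = 10*log10(4) = 6.02 dB

Step 3 — total:
SQNR_total = 37.88 + 6.02 = 43.9 dB

Base SQNR = 37.88 dB; oversampled SQNR = 43.9 dB


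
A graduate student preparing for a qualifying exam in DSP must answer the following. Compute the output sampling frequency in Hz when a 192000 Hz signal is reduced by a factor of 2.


Decimation reduces the sample rate:
fs_out = fs_in / M
       = 192000 / 2
       = 96000.0 Hz

96000.0 Hz


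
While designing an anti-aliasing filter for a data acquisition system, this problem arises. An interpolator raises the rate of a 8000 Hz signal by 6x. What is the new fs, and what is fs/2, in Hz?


Step 1 — output sample rate after interpolation by L:
fs_out = L * fs_in = 6 * 8000 = 48000 Hz

Step 2 — Nyquist frequency of the output stream:
f_Nyq = fs_out / 2 = 48000 / 2 = 24000.0 Hz

fs_out = 48000 Hz; f_Nyquist = 24000.0 Hz


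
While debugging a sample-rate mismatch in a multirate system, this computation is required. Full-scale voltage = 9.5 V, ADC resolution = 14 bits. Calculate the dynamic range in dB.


Dynamic range from full-scale to LSB:
V_min = V_max / 2^bits = 9.5 / 2^14
DR = 20 * log10(V_max / V_min)
   = 20 * log10(2^14)
   = 20 * 14 * log10(2)
   = 84.29 dB

84.29 dB


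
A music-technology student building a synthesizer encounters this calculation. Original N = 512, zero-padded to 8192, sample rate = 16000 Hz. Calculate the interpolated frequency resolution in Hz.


Frequency resolution after zero-padding:
N_padded = 512 * 16 = 8192
df = fs / N_padded
   = 16000 / 8192
   = 1.9531 Hz

1.9531 Hz


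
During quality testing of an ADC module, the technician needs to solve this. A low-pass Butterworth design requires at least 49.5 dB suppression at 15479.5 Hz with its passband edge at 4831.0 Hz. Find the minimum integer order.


Butterworth filter order formula:
n = log10(10^(A/10) - 1) / (2 * log10(f_stop/f_pass))
10^(49.5/10) - 1 = 89124.0938
f_stop/f_pass = 15479.5 / 4831.0 = 3.2042
n = 4.894 -> ceil = 5

5


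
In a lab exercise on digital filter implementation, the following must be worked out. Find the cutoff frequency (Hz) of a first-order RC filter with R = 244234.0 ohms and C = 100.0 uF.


Cutoff frequency of a first-order RC filter:
fc = 1 / (2 * pi * R * C)
C = 100.0 uF = 0.0001 F
fc = 1 / (2 * pi * 244234.0 * 0.0001)
   = 1 / 153.45674803137
   = 0.006516 Hz

0.006516 Hz


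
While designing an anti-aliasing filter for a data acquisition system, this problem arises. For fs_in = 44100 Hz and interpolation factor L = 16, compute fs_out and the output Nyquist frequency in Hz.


Step 1 — output sample rate after interpolation by L:
fs_out = L * fs_in = 16 * 44100 = 705600 Hz

Step 2 — Nyquist frequency of the output stream:
f_Nyq = fs_out / 2 = 705600 / 2 = 352800.0 Hz

fs_out = 705600 Hz; f_Nyquist = 352800.0 Hz


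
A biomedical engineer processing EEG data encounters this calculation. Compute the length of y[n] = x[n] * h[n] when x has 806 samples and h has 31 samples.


Linear convolution output length:
L = N + M - 1
  = 806 + 31 - 1
  = 836 samples

836


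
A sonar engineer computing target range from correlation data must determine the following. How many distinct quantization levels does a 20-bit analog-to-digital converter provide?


Number of quantization levels = 2^N
= 2^20
= 1048576

1048576


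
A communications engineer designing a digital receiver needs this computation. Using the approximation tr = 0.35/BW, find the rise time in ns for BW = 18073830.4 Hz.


Rise time from bandwidth relationship:
tr = 0.35 / BW
   = 0.35 / 18073830.4
   = 1.936501518e-08 s
   = 19.365 ns

19.365 ns


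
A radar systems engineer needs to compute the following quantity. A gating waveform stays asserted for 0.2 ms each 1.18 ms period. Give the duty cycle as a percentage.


Duty cycle as a percentage:
DC = (t_on / T) * 100
   = (0.2 / 1.18) * 100
   = 0.169492 * 100
   = 16.95 %

16.95 %


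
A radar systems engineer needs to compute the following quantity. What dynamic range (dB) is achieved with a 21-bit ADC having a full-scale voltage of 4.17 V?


Dynamic range from full-scale to LSB:
V_min = V_max / 2^bits = 4.17 / 2^21
DR = 20 * log10(V_max / V_min)
   = 20 * log10(2^21)
   = 20 * 21 * log10(2)
   = 126.43 dB

126.43 dB


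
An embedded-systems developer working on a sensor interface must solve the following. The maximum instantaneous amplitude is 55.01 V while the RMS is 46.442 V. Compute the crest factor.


Crest factor is the ratio of peak to RMS:
CF = V_peak / V_rms
   = 55.01 / 46.442
   = 1.1845

1.1845


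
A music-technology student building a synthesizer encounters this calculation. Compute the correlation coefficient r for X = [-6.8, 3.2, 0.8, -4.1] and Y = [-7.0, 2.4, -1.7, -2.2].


Pearson correlation coefficient (population):
r = cov(X,Y) / (std(X) * std(Y))
Mean X = -1.725, Mean Y = -2.125
Cov(X,Y) = 12.069375
Std(X) = 3.937877, Std(Y) = 3.332698
r = 0.9197

0.9197


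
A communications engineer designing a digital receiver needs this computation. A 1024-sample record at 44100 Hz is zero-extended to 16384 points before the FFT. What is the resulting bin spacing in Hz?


Frequency resolution after zero-padding:
N_padded = 1024 * 16 = 16384
df = fs / N_padded
   = 44100 / 16384
   = 2.6917 Hz

2.6917 Hz


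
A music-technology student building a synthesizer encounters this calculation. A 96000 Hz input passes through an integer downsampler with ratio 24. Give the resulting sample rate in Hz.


Decimation reduces the sample rate:
fs_out = fs_in / M
       = 96000 / 24
       = 4000.0 Hz

4000.0 Hz


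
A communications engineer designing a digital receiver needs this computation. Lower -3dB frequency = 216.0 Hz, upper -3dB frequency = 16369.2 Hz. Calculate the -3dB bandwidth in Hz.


Bandwidth is the difference of -3dB frequencies:
BW = f_high - f_low
   = 16369.2 - 216.0
   = 16153.2 Hz

16153.2 Hz


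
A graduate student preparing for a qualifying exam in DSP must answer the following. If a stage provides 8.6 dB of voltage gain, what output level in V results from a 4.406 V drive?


Output voltage from dB gain:
V_out = V_in * 10^(gain_dB / 20)
      = 4.406 * 10^(8.6 / 20)
      = 4.406 * 2.691535
      = 11.8589 V

11.8589 V


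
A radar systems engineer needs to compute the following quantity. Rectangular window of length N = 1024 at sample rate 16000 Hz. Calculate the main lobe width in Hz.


Main lobe width for a rectangular window:
Width = 2 * fs / N
      = 2 * 16000 / 1024
      = 32000 / 1024
      = 31.25 Hz

31.25 Hz


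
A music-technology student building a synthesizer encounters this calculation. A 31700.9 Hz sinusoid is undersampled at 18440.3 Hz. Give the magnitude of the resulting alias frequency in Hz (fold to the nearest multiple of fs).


Compute the nearest integer multiple of fs to the signal:
n = round(31700.9 / 18440.3) = 2
f_alias = |31700.9 - 2 * 18440.3|
        = |31700.9 - 36880.6|
        = 5179.7 Hz

5179.7


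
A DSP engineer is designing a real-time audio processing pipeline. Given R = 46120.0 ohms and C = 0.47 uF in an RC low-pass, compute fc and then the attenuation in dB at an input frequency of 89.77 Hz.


Step 1 — cutoff frequency:
fc = 1 / (2*pi*R*C)
C = 0.47 uF = 4.7e-07 F
fc = 1 / (2*pi*46120.0*4.7e-07)
   = 7.34231 Hz

Step 2 — magnitude at f = 89.77 Hz:
|H(f)| = 1 / sqrt(1 + (f/fc)^2)
f/fc = 89.77 / 7.34231 = 12.226397
|H| = 1 / sqrt(1 + 149.484784) = 0.081518
|H|_dB = 20*log10(0.081518) = -21.77 dB

fc = 7.34231 Hz; |H(89.77 Hz)| = -21.77 dB


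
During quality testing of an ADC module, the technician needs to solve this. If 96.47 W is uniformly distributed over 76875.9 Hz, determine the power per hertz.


Power spectral density:
PSD = P / BW
    = 96.47 / 76875.9
    = 0.00125488 W/Hz

0.00125488 W/Hz


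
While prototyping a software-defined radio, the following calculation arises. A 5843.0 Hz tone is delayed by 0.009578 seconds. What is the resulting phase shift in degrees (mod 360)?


Phase shift from frequency and time delay:
phi = 360 * f * t_delay
    = 360 * 5843.0 * 0.009578
    = 20147.13 degrees
    mod 360 = 347.13 degrees

347.13 degrees


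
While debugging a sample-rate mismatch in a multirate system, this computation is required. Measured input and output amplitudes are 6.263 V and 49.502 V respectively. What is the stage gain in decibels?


Voltage gain in dB:
G = 20 * log10(Vout / Vin)
  = 20 * log10(49.502 / 6.263)
  = 20 * log10(7.90388)
  = 20 * 0.89784
  = 17.96 dB

17.96 dB


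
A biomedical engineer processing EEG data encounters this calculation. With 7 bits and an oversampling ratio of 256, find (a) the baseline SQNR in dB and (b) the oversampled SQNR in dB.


Step 1 — baseline SQNR at Nyquist:
SQNR_base = 6.02*N + 1.76
          = 6.02*7 + 1.76
          = 43.9 dB

Step 2 — oversampling processing gain:
G = 10*log10(OSR) = 10*log10(256) = 24.08 dB

Step 3 — total:
SQNR_total = 43.9 + 24.08 = 67.98 dB

Base SQNR = 43.9 dB; oversampled SQNR = 67.98 dB


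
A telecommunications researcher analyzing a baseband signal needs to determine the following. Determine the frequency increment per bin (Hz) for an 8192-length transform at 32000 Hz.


DFT frequency resolution:
df = fs / N
   = 32000 / 8192
   = 3.9062 Hz

3.9062 Hz


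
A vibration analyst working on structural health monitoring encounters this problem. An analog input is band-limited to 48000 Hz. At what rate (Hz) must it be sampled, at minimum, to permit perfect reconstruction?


The Nyquist rate is twice the maximum frequency component.
fs_min = 2 * fmax
      = 2 * 48000
      = 96000 Hz

96000


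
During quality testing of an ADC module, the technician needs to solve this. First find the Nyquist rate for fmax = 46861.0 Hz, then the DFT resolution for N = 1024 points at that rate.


Step 1 — Nyquist sampling rate:
fs = 2 * fmax = 2 * 46861.0 = 93722.0 Hz

Step 2 — DFT bin spacing:
df = fs / N = 93722.0 / 1024 = 91.5254 Hz

91.5254 Hz


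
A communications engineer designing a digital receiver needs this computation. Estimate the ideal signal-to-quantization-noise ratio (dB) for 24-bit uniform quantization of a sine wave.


Theoretical SNR for a full-scale sinusoid:
SNR = 6.02 * N + 1.76
    = 6.02 * 24 + 1.76
    = 144.48 + 1.76
    = 146.24 dB

146.24 dB


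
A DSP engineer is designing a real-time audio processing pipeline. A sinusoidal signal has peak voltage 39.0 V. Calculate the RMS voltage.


RMS voltage for a sinusoidal waveform:
V_rms = V_peak / sqrt(2)
      = 39.0 / 1.414214
      = 27.577 V

27.577 V


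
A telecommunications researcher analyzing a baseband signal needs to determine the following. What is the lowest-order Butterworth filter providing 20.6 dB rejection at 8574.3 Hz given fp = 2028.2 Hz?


Butterworth filter order formula:
n = log10(10^(A/10) - 1) / (2 * log10(f_stop/f_pass))
10^(20.6/10) - 1 = 113.8154
f_stop/f_pass = 8574.3 / 2028.2 = 4.2275
n = 1.6421 -> ceil = 2

2


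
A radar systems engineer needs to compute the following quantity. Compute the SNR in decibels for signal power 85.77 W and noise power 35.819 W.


SNR in decibels:
SNR = 10 * log10(Ps / Pn)
    = 10 * log10(85.77 / 35.819)
    = 10 * log10(2.3945)
    = 10 * 0.3792
    = 3.79 dB

3.79 dB


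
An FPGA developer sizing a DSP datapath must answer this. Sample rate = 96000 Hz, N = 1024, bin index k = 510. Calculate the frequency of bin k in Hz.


Frequency of DFT bin k:
f_k = k * fs / N
    = 510 * 96000 / 1024
    = 48960000 / 1024
    = 47812.5 Hz

47812.5 Hz


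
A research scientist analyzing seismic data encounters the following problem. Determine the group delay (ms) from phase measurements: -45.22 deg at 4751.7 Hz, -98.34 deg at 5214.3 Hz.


Group delay from phase difference:
tau = -d(phi)/d(omega)
d(phi) = -53.12 deg = -0.927119 rad
d(omega) = 2*pi*(5214.3 - 4751.7) = 2906.6015 rad/s
tau = -(-0.927119) / 2906.6015
    = 0.319 ms

0.319 ms


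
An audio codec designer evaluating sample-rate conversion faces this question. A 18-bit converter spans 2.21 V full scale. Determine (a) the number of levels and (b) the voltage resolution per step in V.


Step 1 — number of quantization levels:
L = 2^N = 2^18 = 262144

Step 2 — LSB step size:
delta = Vfs / L
      = 2.21 / 262144
      = 8.43e-06 V

Levels = 262144; step size = 8.43e-06 V


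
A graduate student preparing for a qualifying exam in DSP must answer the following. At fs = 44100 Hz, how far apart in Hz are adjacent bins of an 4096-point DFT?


DFT frequency resolution:
df = fs / N
   = 44100 / 4096
   = 10.7666 Hz

10.7666 Hz


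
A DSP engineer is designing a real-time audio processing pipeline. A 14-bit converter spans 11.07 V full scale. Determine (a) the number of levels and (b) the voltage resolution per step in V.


Step 1 — number of quantization levels:
L = 2^N = 2^14 = 16384

Step 2 — LSB step size:
delta = Vfs / L
      = 11.07 / 16384
      = 0.00067566 V

Levels = 16384; step size = 0.00067566 V


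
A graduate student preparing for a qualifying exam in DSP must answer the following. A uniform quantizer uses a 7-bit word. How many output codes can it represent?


Number of quantization levels = 2^N
= 2^7
= 128

128


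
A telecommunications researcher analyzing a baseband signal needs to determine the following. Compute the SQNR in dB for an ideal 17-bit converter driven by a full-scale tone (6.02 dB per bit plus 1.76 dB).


Theoretical SNR for a full-scale sinusoid:
SNR = 6.02 * N + 1.76
    = 6.02 * 17 + 1.76
    = 102.34 + 1.76
    = 104.1 dB

104.1 dB


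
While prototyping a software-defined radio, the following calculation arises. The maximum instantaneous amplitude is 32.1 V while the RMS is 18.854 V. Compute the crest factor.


Crest factor is the ratio of peak to RMS:
CF = V_peak / V_rms
   = 32.1 / 18.854
   = 1.7026

1.7026


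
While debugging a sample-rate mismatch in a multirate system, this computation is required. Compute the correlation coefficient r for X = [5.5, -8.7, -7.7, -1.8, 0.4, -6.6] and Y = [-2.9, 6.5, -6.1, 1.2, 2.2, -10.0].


Pearson correlation coefficient (population):
r = cov(X,Y) / (std(X) * std(Y))
Mean X = -3.15, Mean Y = -1.5167
Cov(X,Y) = 1.754167
Std(X) = 5.044056, Std(Y) = 5.482523
r = 0.0634

0.0634


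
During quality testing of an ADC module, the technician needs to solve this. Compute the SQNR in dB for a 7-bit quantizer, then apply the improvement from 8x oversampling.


Step 1 — baseline SQNR at Nyquist:
SQNR_base = 6.02*N + 1.76
          = 6.02*7 + 1.76
          = 43.9 dB

Step 2 — oversampling processing gain:
G = 10*log10(OSR) = 10*log10(8) = 9.03 dB

Step 3 — total:
SQNR_total = 43.9 + 9.03 = 52.93 dB

Base SQNR = 43.9 dB; oversampled SQNR = 52.93 dB


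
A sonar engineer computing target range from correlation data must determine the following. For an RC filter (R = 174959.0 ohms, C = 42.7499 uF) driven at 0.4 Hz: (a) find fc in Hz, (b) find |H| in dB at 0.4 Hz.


Step 1 — cutoff frequency:
fc = 1 / (2*pi*R*C)
C = 42.7499 uF = 4.27499e-05 F
fc = 1 / (2*pi*174959.0*4.27499e-05)
   = 0.0212789 Hz

Step 2 — magnitude at f = 0.4 Hz:
|H(f)| = 1 / sqrt(1 + (f/fc)^2)
f/fc = 0.4 / 0.0212789 = 18.797964
|H| = 1 / sqrt(1 + 353.363451) = 0.0531221
|H|_dB = 20*log10(0.0531221) = -25.49 dB

fc = 0.0212789 Hz; |H(0.4 Hz)| = -25.49 dB


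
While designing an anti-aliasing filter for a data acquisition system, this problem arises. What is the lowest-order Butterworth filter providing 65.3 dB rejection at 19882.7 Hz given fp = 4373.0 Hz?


Butterworth filter order formula:
n = log10(10^(A/10) - 1) / (2 * log10(f_stop/f_pass))
10^(65.3/10) - 1 = 3388440.5614
f_stop/f_pass = 19882.7 / 4373.0 = 4.5467
n = 4.9643 -> ceil = 5

5


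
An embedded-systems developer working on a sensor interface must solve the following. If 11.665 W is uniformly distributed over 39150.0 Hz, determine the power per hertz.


Power spectral density:
PSD = P / BW
    = 11.665 / 39150.0
    = 0.00029796 W/Hz

0.00029796 W/Hz


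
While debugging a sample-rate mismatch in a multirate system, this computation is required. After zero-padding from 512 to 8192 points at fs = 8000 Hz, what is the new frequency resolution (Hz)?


Frequency resolution after zero-padding:
N_padded = 512 * 16 = 8192
df = fs / N_padded
   = 8000 / 8192
   = 0.9766 Hz

0.9766 Hz


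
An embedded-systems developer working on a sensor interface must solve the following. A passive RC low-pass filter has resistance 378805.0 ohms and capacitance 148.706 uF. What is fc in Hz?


Cutoff frequency of a first-order RC filter:
fc = 1 / (2 * pi * R * C)
C = 148.706 uF = 0.000148706 F
fc = 1 / (2 * pi * 378805.0 * 0.000148706)
   = 1 / 353.93544954161
   = 0.002825 Hz

0.002825 Hz


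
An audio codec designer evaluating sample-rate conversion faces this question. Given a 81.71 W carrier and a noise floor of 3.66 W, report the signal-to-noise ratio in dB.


SNR in decibels:
SNR = 10 * log10(Ps / Pn)
    = 10 * log10(81.71 / 3.66)
    = 10 * log10(22.3251)
    = 10 * 1.3488
    = 13.49 dB

13.49 dB


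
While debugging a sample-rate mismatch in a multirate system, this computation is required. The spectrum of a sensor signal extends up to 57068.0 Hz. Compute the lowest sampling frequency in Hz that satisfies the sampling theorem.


The Nyquist rate is twice the maximum frequency component.
fs_min = 2 * fmax
      = 2 * 57068.0
      = 114136.0 Hz

114136.0


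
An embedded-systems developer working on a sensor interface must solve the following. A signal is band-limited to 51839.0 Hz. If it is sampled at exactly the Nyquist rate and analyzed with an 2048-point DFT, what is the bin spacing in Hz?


Step 1 — Nyquist sampling rate:
fs = 2 * fmax = 2 * 51839.0 = 103678.0 Hz

Step 2 — DFT bin spacing:
df = fs / N = 103678.0 / 2048 = 50.624 Hz

50.624 Hz


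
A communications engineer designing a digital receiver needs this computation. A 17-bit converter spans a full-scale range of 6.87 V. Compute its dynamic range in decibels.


Dynamic range from full-scale to LSB:
V_min = V_max / 2^bits = 6.87 / 2^17
DR = 20 * log10(V_max / V_min)
   = 20 * log10(2^17)
   = 20 * 17 * log10(2)
   = 102.35 dB

102.35 dB


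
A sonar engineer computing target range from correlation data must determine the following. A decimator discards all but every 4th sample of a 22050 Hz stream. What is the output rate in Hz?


Decimation reduces the sample rate:
fs_out = fs_in / M
       = 22050 / 4
       = 5512.5 Hz

5512.5 Hz


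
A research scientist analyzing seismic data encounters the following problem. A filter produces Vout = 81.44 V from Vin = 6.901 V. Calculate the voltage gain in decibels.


Voltage gain in dB:
G = 20 * log10(Vout / Vin)
  = 20 * log10(81.44 / 6.901)
  = 20 * log10(11.801188)
  = 20 * 1.071926
  = 21.44 dB

21.44 dB


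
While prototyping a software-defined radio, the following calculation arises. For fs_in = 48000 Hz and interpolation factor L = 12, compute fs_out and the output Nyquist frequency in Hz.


Step 1 — output sample rate after interpolation by L:
fs_out = L * fs_in = 12 * 48000 = 576000 Hz

Step 2 — Nyquist frequency of the output stream:
f_Nyq = fs_out / 2 = 576000 / 2 = 288000.0 Hz

fs_out = 576000 Hz; f_Nyquist = 288000.0 Hz


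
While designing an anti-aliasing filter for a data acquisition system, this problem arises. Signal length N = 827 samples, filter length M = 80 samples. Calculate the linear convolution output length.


Linear convolution output length:
L = N + M - 1
  = 827 + 80 - 1
  = 906 samples

906


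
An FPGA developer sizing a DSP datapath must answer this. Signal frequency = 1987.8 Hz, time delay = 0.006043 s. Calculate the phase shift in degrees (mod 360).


Phase shift from frequency and time delay:
phi = 360 * f * t_delay
    = 360 * 1987.8 * 0.006043
    = 4324.42 degrees
    mod 360 = 4.42 degrees

4.42 degrees


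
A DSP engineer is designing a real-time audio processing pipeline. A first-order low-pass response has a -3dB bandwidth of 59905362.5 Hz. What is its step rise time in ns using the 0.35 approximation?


Rise time from bandwidth relationship:
tr = 0.35 / BW
   = 0.35 / 59905362.5
   = 5.842548737e-09 s
   = 5.8425 ns

5.8425 ns


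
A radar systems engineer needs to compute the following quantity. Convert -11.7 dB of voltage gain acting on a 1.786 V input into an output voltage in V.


Output voltage from dB gain:
V_out = V_in * 10^(gain_dB / 20)
      = 1.786 * 10^(-11.7 / 20)
      = 1.786 * 0.260016
      = 0.4644 V

0.4644 V


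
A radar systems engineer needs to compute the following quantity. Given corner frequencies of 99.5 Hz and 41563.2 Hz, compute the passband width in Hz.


Bandwidth is the difference of -3dB frequencies:
BW = f_high - f_low
   = 41563.2 - 99.5
   = 41463.7 Hz

41463.7 Hz


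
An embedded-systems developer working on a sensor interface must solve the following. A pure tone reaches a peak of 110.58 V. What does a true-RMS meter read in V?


RMS voltage for a sinusoidal waveform:
V_rms = V_peak / sqrt(2)
      = 110.58 / 1.414214
      = 78.192 V

78.192 V


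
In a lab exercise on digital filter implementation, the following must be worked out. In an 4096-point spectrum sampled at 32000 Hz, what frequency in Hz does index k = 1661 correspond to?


Frequency of DFT bin k:
f_k = k * fs / N
    = 1661 * 32000 / 4096
    = 53152000 / 4096
    = 12976.562 Hz

12976.562 Hz


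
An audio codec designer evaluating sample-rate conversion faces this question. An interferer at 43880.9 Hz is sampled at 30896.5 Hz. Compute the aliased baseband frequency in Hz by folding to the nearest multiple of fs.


Compute the nearest integer multiple of fs to the signal:
n = round(43880.9 / 30896.5) = 1
f_alias = |43880.9 - 1 * 30896.5|
        = |43880.9 - 30896.5|
        = 12984.4 Hz

12984.4


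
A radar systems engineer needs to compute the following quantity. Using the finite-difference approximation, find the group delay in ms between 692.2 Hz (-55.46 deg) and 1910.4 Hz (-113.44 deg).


Group delay from phase difference:
tau = -d(phi)/d(omega)
d(phi) = -57.98 deg = -1.011942 rad
d(omega) = 2*pi*(1910.4 - 692.2) = 7654.1763 rad/s
tau = -(-1.011942) / 7654.1763
    = 0.1322 ms

0.1322 ms


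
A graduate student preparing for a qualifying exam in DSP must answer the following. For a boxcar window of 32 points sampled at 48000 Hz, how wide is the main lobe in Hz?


Main lobe width for a rectangular window:
Width = 2 * fs / N
      = 2 * 48000 / 32
      = 96000 / 32
      = 3000.0 Hz

3000.0 Hz


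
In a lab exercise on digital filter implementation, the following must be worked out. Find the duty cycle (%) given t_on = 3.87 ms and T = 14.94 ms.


Duty cycle as a percentage:
DC = (t_on / T) * 100
   = (3.87 / 14.94) * 100
   = 0.259036 * 100
   = 25.9 %

25.9 %


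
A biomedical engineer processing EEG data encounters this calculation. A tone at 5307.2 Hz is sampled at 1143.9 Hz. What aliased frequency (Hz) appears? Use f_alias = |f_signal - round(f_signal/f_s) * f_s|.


Compute the nearest integer multiple of fs to the signal:
n = round(5307.2 / 1143.9) = 5
f_alias = |5307.2 - 5 * 1143.9|
        = |5307.2 - 5719.5|
        = 412.3 Hz

412.3


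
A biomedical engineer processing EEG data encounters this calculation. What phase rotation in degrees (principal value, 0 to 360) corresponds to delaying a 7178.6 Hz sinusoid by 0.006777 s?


Phase shift from frequency and time delay:
phi = 360 * f * t_delay
    = 360 * 7178.6 * 0.006777
    = 17513.77 degrees
    mod 360 = 233.77 degrees

233.77 degrees


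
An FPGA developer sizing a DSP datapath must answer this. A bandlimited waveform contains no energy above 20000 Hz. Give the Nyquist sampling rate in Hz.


The Nyquist rate is twice the maximum frequency component.
fs_min = 2 * fmax
      = 2 * 20000
      = 40000 Hz

40000


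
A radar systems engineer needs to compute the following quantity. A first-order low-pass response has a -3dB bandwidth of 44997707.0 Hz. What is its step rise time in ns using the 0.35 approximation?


Rise time from bandwidth relationship:
tr = 0.35 / BW
   = 0.35 / 44997707.0
   = 7.778174119e-09 s
   = 7.7782 ns

7.7782 ns


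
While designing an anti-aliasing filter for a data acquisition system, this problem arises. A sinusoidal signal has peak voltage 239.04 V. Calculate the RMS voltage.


RMS voltage for a sinusoidal waveform:
V_rms = V_peak / sqrt(2)
      = 239.04 / 1.414214
      = 169.027 V

169.027 V


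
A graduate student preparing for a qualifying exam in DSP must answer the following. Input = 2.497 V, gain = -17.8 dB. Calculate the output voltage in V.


Output voltage from dB gain:
V_out = V_in * 10^(gain_dB / 20)
      = 2.497 * 10^(-17.8 / 20)
      = 2.497 * 0.128825
      = 0.3217 V

0.3217 V


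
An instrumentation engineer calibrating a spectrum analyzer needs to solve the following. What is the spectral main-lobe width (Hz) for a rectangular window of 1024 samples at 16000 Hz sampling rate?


Main lobe width for a rectangular window:
Width = 2 * fs / N
      = 2 * 16000 / 1024
      = 32000 / 1024
      = 31.25 Hz

31.25 Hz


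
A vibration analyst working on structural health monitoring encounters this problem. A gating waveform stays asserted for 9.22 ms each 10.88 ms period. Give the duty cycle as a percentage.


Duty cycle as a percentage:
DC = (t_on / T) * 100
   = (9.22 / 10.88) * 100
   = 0.847426 * 100
   = 84.74 %

84.74 %


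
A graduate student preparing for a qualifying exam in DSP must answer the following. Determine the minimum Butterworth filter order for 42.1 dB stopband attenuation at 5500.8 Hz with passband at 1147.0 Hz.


Butterworth filter order formula:
n = log10(10^(A/10) - 1) / (2 * log10(f_stop/f_pass))
10^(42.1/10) - 1 = 16217.101
f_stop/f_pass = 5500.8 / 1147.0 = 4.7958
n = 3.0916 -> ceil = 4

4


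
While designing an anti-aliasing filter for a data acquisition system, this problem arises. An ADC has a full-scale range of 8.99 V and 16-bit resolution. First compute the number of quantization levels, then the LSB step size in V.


Step 1 — number of quantization levels:
L = 2^N = 2^16 = 65536

Step 2 — LSB step size:
delta = Vfs / L
      = 8.99 / 65536
      = 0.00013718 V

Levels = 65536; step size = 0.00013718 V


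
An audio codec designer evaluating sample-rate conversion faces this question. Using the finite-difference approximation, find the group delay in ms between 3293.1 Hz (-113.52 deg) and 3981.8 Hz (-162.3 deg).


Group delay from phase difference:
tau = -d(phi)/d(omega)
d(phi) = -48.78 deg = -0.851372 rad
d(omega) = 2*pi*(3981.8 - 3293.1) = 4327.2297 rad/s
tau = -(-0.851372) / 4327.2297
    = 0.1967 ms

0.1967 ms


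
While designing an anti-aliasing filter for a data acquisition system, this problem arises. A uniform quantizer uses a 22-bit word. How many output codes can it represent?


Number of quantization levels = 2^N
= 2^22
= 4194304

4194304


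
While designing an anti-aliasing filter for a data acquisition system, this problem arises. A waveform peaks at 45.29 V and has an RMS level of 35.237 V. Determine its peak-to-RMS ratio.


Crest factor is the ratio of peak to RMS:
CF = V_peak / V_rms
   = 45.29 / 35.237
   = 1.2853

1.2853


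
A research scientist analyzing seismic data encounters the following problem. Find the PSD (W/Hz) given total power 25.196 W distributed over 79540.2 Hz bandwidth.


Power spectral density:
PSD = P / BW
    = 25.196 / 79540.2
    = 0.00031677 W/Hz

0.00031677 W/Hz


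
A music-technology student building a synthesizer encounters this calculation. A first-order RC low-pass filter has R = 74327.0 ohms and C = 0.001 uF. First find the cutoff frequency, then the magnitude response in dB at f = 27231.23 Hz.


Step 1 — cutoff frequency:
fc = 1 / (2*pi*R*C)
C = 0.001 uF = 1e-09 F
fc = 1 / (2*pi*74327.0*1e-09)
   = 2141.28 Hz

Step 2 — magnitude at f = 27231.23 Hz:
|H(f)| = 1 / sqrt(1 + (f/fc)^2)
f/fc = 27231.23 / 2141.28 = 12.717267
|H| = 1 / sqrt(1 + 161.72888) = 0.0783913
|H|_dB = 20*log10(0.0783913) = -22.11 dB

fc = 2141.28 Hz; |H(27231.23 Hz)| = -22.11 dB


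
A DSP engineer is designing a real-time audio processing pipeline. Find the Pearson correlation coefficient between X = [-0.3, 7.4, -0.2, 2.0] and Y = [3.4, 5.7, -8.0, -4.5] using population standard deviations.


Pearson correlation coefficient (population):
r = cov(X,Y) / (std(X) * std(Y))
Mean X = 2.225, Mean Y = -0.85
Cov(X,Y) = 10.33125
Std(X) = 3.126, Std(Y) = 5.59933
r = 0.5902

0.5902


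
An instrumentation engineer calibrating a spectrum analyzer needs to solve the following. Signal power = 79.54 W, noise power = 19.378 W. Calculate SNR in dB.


SNR in decibels:
SNR = 10 * log10(Ps / Pn)
    = 10 * log10(79.54 / 19.378)
    = 10 * log10(4.1047)
    = 10 * 0.6133
    = 6.13 dB

6.13 dB


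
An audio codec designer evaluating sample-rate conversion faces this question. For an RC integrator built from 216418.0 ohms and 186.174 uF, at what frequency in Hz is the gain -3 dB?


Cutoff frequency of a first-order RC filter:
fc = 1 / (2 * pi * R * C)
C = 186.174 uF = 0.000186174 F
fc = 1 / (2 * pi * 216418.0 * 0.000186174)
   = 1 / 253.15836221773
   = 0.00395 Hz

0.00395 Hz


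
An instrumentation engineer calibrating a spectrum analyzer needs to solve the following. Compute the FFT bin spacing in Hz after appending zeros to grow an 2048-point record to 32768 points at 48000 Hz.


Frequency resolution after zero-padding:
N_padded = 2048 * 16 = 32768
df = fs / N_padded
   = 48000 / 32768
   = 1.4648 Hz

1.4648 Hz


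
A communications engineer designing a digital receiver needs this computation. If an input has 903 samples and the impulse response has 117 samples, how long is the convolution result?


Linear convolution output length:
L = N + M - 1
  = 903 + 117 - 1
  = 1019 samples

1019


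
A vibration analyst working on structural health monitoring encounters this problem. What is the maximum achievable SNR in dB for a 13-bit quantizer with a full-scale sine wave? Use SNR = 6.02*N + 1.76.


Theoretical SNR for a full-scale sinusoid:
SNR = 6.02 * N + 1.76
    = 6.02 * 13 + 1.76
    = 78.26 + 1.76
    = 80.02 dB

80.02 dB


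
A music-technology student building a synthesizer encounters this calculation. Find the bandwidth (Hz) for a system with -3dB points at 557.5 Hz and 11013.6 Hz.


Bandwidth is the difference of -3dB frequencies:
BW = f_high - f_low
   = 11013.6 - 557.5
   = 10456.1 Hz

10456.1 Hz


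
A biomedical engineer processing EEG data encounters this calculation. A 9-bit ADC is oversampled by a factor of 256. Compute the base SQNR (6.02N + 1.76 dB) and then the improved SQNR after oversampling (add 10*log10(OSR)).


Step 1 — baseline SQNR at Nyquist:
SQNR_base = 6.02*N + 1.76
          = 6.02*9 + 1.76
          = 55.94 dB

Step 2 — oversampling processing gain:
G = 10*log10(OSR) = 10*log10(256) = 24.08 dB

Step 3 — total:
SQNR_total = 55.94 + 24.08 = 80.02 dB

Base SQNR = 55.94 dB; oversampled SQNR = 80.02 dB


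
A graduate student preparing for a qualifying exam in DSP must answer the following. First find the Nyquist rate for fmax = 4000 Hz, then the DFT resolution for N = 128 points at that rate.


Step 1 — Nyquist sampling rate:
fs = 2 * fmax = 2 * 4000 = 8000 Hz

Step 2 — DFT bin spacing:
df = fs / N = 8000 / 128 = 62.5 Hz

62.5 Hz


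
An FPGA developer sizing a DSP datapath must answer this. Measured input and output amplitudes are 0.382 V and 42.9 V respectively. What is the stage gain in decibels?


Voltage gain in dB:
G = 20 * log10(Vout / Vin)
  = 20 * log10(42.9 / 0.382)
  = 20 * log10(112.303665)
  = 20 * 2.050394
  = 41.01 dB

41.01 dB


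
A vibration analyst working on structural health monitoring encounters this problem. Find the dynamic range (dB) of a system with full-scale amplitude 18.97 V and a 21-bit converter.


Dynamic range from full-scale to LSB:
V_min = V_max / 2^bits = 18.97 / 2^21
DR = 20 * log10(V_max / V_min)
   = 20 * log10(2^21)
   = 20 * 21 * log10(2)
   = 126.43 dB

126.43 dB


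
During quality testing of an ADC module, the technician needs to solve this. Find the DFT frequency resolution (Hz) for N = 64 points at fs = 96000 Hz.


DFT frequency resolution:
df = fs / N
   = 96000 / 64
   = 1500.0 Hz

1500.0 Hz


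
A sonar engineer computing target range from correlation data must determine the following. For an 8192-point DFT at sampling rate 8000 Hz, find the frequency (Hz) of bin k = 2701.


Frequency of DFT bin k:
f_k = k * fs / N
    = 2701 * 8000 / 8192
    = 21608000 / 8192
    = 2637.695 Hz

2637.695 Hz


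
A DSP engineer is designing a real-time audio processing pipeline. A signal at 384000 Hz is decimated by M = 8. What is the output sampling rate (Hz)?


Decimation reduces the sample rate:
fs_out = fs_in / M
       = 384000 / 8
       = 48000.0 Hz

48000.0 Hz


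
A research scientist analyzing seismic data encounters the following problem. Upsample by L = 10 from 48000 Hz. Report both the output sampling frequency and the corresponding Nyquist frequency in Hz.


Step 1 — output sample rate after interpolation by L:
fs_out = L * fs_in = 10 * 48000 = 480000 Hz

Step 2 — Nyquist frequency of the output stream:
f_Nyq = fs_out / 2 = 480000 / 2 = 240000.0 Hz

fs_out = 480000 Hz; f_Nyquist = 240000.0 Hz


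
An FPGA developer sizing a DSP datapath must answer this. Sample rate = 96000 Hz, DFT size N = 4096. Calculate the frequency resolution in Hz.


DFT frequency resolution:
df = fs / N
   = 96000 / 4096
   = 23.4375 Hz

23.4375 Hz


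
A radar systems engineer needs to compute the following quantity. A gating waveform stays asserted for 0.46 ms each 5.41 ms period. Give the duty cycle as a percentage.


Duty cycle as a percentage:
DC = (t_on / T) * 100
   = (0.46 / 5.41) * 100
   = 0.085028 * 100
   = 8.5 %

8.5 %


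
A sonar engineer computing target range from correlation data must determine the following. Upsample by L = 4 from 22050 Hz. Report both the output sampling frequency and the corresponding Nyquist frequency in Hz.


Step 1 — output sample rate after interpolation by L:
fs_out = L * fs_in = 4 * 22050 = 88200 Hz

Step 2 — Nyquist frequency of the output stream:
f_Nyq = fs_out / 2 = 88200 / 2 = 44100.0 Hz

fs_out = 88200 Hz; f_Nyquist = 44100.0 Hz


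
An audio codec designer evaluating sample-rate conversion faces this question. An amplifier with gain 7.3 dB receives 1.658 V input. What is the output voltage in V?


Output voltage from dB gain:
V_out = V_in * 10^(gain_dB / 20)
      = 1.658 * 10^(7.3 / 20)
      = 1.658 * 2.317395
      = 3.8422 V

3.8422 V
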